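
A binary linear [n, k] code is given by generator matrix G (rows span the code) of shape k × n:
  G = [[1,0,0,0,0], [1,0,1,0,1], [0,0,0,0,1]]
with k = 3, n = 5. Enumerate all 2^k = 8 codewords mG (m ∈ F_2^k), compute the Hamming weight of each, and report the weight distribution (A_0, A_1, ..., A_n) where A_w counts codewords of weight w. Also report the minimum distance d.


Weight distribution: A_0 = 1, A_1 = 3, A_2 = 3, A_3 = 1. Minimum distance d = 1.

Enumerate all 2^3 = 8 messages m ∈ F_2^3.
For each, compute codeword c = mG in F_2^5, then tally its weight.
  m = 000 → c = 00000, weight = 0.
  m = 100 → c = 10000, weight = 1.
  m = 010 → c = 10101, weight = 3.
  m = 110 → c = 00101, weight = 2.
  m = 001 → c = 00001, weight = 1.
  m = 101 → c = 10001, weight = 2.
  m = 011 → c = 10100, weight = 2.
  m = 111 → c = 00100, weight = 1.
Tally weights:
  weight 0: 1 codewords.
  weight 1: 3 codewords.
  weight 2: 3 codewords.
  weight 3: 1 codewords.
Minimum distance d = smallest w > 0 with A_w > 0 = 1.
Sanity: Σ A_w = 8 = 2^3 = 8 ✓.


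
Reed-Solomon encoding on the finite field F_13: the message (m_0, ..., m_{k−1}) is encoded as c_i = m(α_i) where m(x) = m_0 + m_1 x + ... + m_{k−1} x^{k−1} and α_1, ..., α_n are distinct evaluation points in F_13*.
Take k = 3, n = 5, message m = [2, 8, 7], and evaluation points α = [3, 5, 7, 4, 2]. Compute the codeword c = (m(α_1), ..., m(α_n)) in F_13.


c = [11, 9, 11, 3, 7]

Message polynomial: m(x) = 2 + 8·x + 7·x^2 (mod 13).
For each evaluation point α_i, compute m(α_i) mod 13:
  α_1 = 3: Horner steps 7 → 3 → 11, so m(3) = 11.
  α_2 = 5: Horner steps 7 → 4 → 9, so m(5) = 9.
  α_3 = 7: Horner steps 7 → 5 → 11, so m(7) = 11.
  α_4 = 4: Horner steps 7 → 10 → 3, so m(4) = 3.
  α_5 = 2: Horner steps 7 → 9 → 7, so m(2) = 7.
Codeword c = [11, 9, 11, 3, 7] ∈ F_13^5.


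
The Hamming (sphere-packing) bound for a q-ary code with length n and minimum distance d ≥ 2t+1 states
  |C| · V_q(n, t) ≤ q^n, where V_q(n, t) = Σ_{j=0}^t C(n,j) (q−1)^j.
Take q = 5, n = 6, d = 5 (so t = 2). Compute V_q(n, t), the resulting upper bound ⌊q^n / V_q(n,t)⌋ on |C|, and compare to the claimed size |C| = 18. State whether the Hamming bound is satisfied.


V_q(n, t) = 265, q^n = 15625, Hamming bound = 58, |C| = 18 ≤ bound (satisfied).

Step 1: Compute V_q(n, t) = Σ_{j=0}^2 C(n, j) (q−1)^j.
  j = 0: C(6,0)·(4)^0 = 1·1 = 1.
  j = 1: C(6,1)·(4)^1 = 6·4 = 24.
  j = 2: C(6,2)·(4)^2 = 15·16 = 240.
  V_q(n, t) = 1 + 24 + 240 = 265.
Step 2: q^n = 5^6 = 15625.
Step 3: Hamming bound ⌊q^n / V_q(n,t)⌋ = ⌊15625/265⌋ = 58.
Step 4: Compare |C| = 18 to 58: satisfied.
The claimed |C| lies below the Hamming bound.


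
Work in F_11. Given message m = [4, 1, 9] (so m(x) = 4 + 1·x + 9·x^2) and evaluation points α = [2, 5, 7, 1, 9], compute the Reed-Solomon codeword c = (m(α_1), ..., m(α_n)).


c = [9, 3, 1, 3, 5]

Message polynomial: m(x) = 4 + 1·x + 9·x^2 (mod 11).
For each evaluation point α_i, compute m(α_i) mod 11:
  α_1 = 2: Horner steps 9 → 8 → 9, so m(2) = 9.
  α_2 = 5: Horner steps 9 → 2 → 3, so m(5) = 3.
  α_3 = 7: Horner steps 9 → 9 → 1, so m(7) = 1.
  α_4 = 1: Horner steps 9 → 10 → 3, so m(1) = 3.
  α_5 = 9: Horner steps 9 → 5 → 5, so m(9) = 5.
Codeword c = [9, 3, 1, 3, 5] ∈ F_11^5.


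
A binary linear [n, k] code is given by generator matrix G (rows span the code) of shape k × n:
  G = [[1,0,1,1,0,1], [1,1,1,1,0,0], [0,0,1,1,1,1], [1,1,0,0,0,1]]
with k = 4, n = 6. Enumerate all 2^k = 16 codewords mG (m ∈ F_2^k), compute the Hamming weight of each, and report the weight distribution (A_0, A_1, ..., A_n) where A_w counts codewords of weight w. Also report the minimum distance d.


Weight distribution: A_0 = 1, A_1 = 2, A_2 = 2, A_3 = 4, A_4 = 5, A_5 = 2. Minimum distance d = 1.

Enumerate all 2^4 = 16 messages m ∈ F_2^4.
For each, compute codeword c = mG in F_2^6, then tally its weight.
  m = 0000 → c = 000000, weight = 0.
  m = 1000 → c = 101101, weight = 4.
  m = 0100 → c = 111100, weight = 4.
  m = 1100 → c = 010001, weight = 2.
  m = 0010 → c = 001111, weight = 4.
  m = 1010 → c = 100010, weight = 2.
  m = 0110 → c = 110011, weight = 4.
  m = 1110 → c = 011110, weight = 4.
  m = 0001 → c = 110001, weight = 3.
  m = 1001 → c = 011100, weight = 3.
  m = 0101 → c = 001101, weight = 3.
  m = 1101 → c = 100000, weight = 1.
  m = 0011 → c = 111110, weight = 5.
  m = 1011 → c = 010011, weight = 3.
  m = 0111 → c = 000010, weight = 1.
  m = 1111 → c = 101111, weight = 5.
Tally weights:
  weight 0: 1 codewords.
  weight 1: 2 codewords.
  weight 2: 2 codewords.
  weight 3: 4 codewords.
  weight 4: 5 codewords.
  weight 5: 2 codewords.
Minimum distance d = smallest w > 0 with A_w > 0 = 1.
Sanity: Σ A_w = 16 = 2^4 = 16 ✓.


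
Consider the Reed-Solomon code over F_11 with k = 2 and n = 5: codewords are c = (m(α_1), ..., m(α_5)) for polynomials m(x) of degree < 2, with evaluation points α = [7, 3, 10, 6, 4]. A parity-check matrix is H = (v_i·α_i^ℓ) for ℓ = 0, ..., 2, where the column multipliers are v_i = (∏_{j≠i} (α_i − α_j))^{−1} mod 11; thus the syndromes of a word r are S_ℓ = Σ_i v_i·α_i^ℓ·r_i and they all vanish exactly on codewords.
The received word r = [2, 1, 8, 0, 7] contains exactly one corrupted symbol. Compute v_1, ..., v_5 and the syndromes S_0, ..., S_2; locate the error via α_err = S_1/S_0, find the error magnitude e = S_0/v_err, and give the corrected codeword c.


S = (1, 3, 9), error at position 2, error magnitude e = 7, c = [2, 5, 8, 0, 7].

Step 1: column multipliers v_i = (∏_{j≠i}(α_i − α_j))^{−1} mod 11.
  i = 1 (α = 7): (7−3)(7−10)(7−6)(7−4) = 4·(−3)·1·3 = −36 ≡ 8, so v_1 = 8^{−1} = 7 (mod 11).
  i = 2 (α = 3): (3−7)(3−10)(3−6)(3−4) = (−4)·(−7)·(−3)·(−1) = 84 ≡ 7, so v_2 = 7^{−1} = 8 (mod 11).
  i = 3 (α = 10): (10−7)(10−3)(10−6)(10−4) = 3·7·4·6 = 504 ≡ 9, so v_3 = 9^{−1} = 5 (mod 11).
  i = 4 (α = 6): (6−7)(6−3)(6−10)(6−4) = (−1)·3·(−4)·2 = 24 ≡ 2, so v_4 = 2^{−1} = 6 (mod 11).
  i = 5 (α = 4): (4−7)(4−3)(4−10)(4−6) = (−3)·1·(−6)·(−2) = −36 ≡ 8, so v_5 = 8^{−1} = 7 (mod 11).
  v = [7, 8, 5, 6, 7].
Step 2: syndromes of r = [2, 1, 8, 0, 7] (all sums mod 11).
  S_0 = Σ v_i r_i = 7·2 + 8·1 + 5·8 + 6·0 + 7·7 = 111 ≡ 1.
  S_1 = Σ v_i α_i r_i = 7·7·2 + 8·3·1 + 5·10·8 + 6·6·0 + 7·4·7 = 718 ≡ 3.
  α_i^2 mod 11 = [5, 9, 1, 3, 5].
  S_2 = Σ v_i α_i^2 r_i = 7·5·2 + 8·9·1 + 5·1·8 + 6·3·0 + 7·5·7 = 427 ≡ 9.
  S = (1, 3, 9) ≠ 0, so r is not a codeword (an error is present).
Step 3: locate the error. For a single error e at position i, S_ℓ = v_i·e·α_i^ℓ, so α_err = S_1/S_0.
  S_0^{−1} = 1^{−1} = 1 (mod 11), so α_err = 3·1 = 3 ≡ 3 = α_2. Error position i = 2.
  Consistency check: S_2/S_1 = 9·4 = 36 ≡ 3 = α_err ✓ (single-error assumption holds).
Step 4: error magnitude e = S_0/v_2 = S_0·∏_{j≠2}(α_2 − α_j) = 1·7 = 7 ≡ 7 (mod 11).
Step 5: correct position 2: c_2 = r_2 − e = 1 − 7 ≡ 5 (mod 11). Hence c = [2, 5, 8, 0, 7].
  Check: interpolating c through the α_i gives m(x) = 10 + 2·x (degree < 2) with m(α_i) = c_i for every i, so c is indeed a codeword.


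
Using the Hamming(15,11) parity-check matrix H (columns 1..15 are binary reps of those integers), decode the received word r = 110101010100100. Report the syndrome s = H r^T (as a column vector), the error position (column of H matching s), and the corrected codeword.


s = (1, 1, 1, 0)^T, error position = 14, corrected codeword c = 110101010100110

Compute s = H r^T mod 2 one row at a time:
  s_1 = 1 + 0 + 1 + 0 + 0 + 1 + 0 + 0 = 3 ≡ 1 (mod 2).
  s_2 = 1 + 0 + 1 + 0 + 0 + 1 + 0 + 0 = 3 ≡ 1 (mod 2).
  s_3 = 1 + 0 + 1 + 0 + 1 + 0 + 0 + 0 = 3 ≡ 1 (mod 2).
  s_4 = 1 + 0 + 0 + 0 + 0 + 0 + 1 + 0 = 2 ≡ 0 (mod 2).
s = (1, 1, 1, 0)^T — this equals column 14 of H (binary 1110), so error is at position 14.
Correct: flip bit 14 of r = 110101010100100 to get c = 110101010100110.


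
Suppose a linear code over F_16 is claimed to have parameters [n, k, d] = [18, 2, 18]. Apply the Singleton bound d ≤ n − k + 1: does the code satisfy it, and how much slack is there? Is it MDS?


Singleton RHS = n − k + 1 = 17, slack = -1, bound violated (no such code; not MDS).

Singleton bound: d ≤ n − k + 1.
Here n = 18, k = 2, so n − k + 1 = 17.
Given d = 18, check d ≤ 17: NO.
Slack = (n − k + 1) − d = -1.
The slack is negative: d = 18 exceeds n − k + 1 = 17 by 1, so the Singleton bound is violated and no linear [18, 2, 18]_16 code can exist. In particular it is not MDS (MDS requires d = n − k + 1 exactly).
Description: the claimed parameters are [18, 2, 18]_16; such a code would be impossible (violates the Singleton bound).


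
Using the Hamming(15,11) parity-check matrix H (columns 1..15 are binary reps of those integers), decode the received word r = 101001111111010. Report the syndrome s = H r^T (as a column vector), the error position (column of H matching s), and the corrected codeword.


s = (0, 0, 0, 1)^T, error position = 1, corrected codeword c = 001001111111010

Compute s = H r^T mod 2 one row at a time:
  s_1 = 1 + 1 + 1 + 1 + 1 + 0 + 1 + 0 = 6 ≡ 0 (mod 2).
  s_2 = 0 + 0 + 1 + 1 + 1 + 0 + 1 + 0 = 4 ≡ 0 (mod 2).
  s_3 = 0 + 1 + 1 + 1 + 1 + 1 + 1 + 0 = 6 ≡ 0 (mod 2).
  s_4 = 1 + 1 + 0 + 1 + 1 + 1 + 0 + 0 = 5 ≡ 1 (mod 2).
s = (0, 0, 0, 1)^T — this equals column 1 of H (binary 0001), so error is at position 1.
Correct: flip bit 1 of r = 101001111111010 to get c = 001001111111010.


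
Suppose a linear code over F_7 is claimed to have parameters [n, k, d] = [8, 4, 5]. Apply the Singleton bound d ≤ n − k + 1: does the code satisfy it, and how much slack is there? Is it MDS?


Singleton RHS = n − k + 1 = 5, slack = 0, bound satisfied, MDS.

Singleton bound: d ≤ n − k + 1.
Here n = 8, k = 4, so n − k + 1 = 5.
Given d = 5, check d ≤ 5: YES.
Slack = (n − k + 1) − d = 0.
The code is MDS (slack = 0).
Description: the claimed parameters are [8, 4, 5]_7; such a code would be MDS (meets Singleton bound).


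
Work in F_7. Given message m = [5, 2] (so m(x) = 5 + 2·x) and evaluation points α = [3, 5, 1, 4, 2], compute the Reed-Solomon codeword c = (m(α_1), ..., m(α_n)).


c = [4, 1, 0, 6, 2]

Message polynomial: m(x) = 5 + 2·x (mod 7).
For each evaluation point α_i, compute m(α_i) mod 7:
  α_1 = 3: Horner steps 2 → 4, so m(3) = 4.
  α_2 = 5: Horner steps 2 → 1, so m(5) = 1.
  α_3 = 1: Horner steps 2 → 0, so m(1) = 0.
  α_4 = 4: Horner steps 2 → 6, so m(4) = 6.
  α_5 = 2: Horner steps 2 → 2, so m(2) = 2.
Codeword c = [4, 1, 0, 6, 2] ∈ F_7^5.


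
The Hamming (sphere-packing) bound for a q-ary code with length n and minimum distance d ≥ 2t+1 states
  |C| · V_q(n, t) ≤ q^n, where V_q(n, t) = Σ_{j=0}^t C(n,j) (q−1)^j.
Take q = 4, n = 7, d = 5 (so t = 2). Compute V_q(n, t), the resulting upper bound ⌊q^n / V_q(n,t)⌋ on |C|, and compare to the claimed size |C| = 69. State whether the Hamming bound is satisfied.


V_q(n, t) = 211, q^n = 16384, Hamming bound = 77, |C| = 69 ≤ bound (satisfied).

Step 1: Compute V_q(n, t) = Σ_{j=0}^2 C(n, j) (q−1)^j.
  j = 0: C(7,0)·(3)^0 = 1·1 = 1.
  j = 1: C(7,1)·(3)^1 = 7·3 = 21.
  j = 2: C(7,2)·(3)^2 = 21·9 = 189.
  V_q(n, t) = 1 + 21 + 189 = 211.
Step 2: q^n = 4^7 = 16384.
Step 3: Hamming bound ⌊q^n / V_q(n,t)⌋ = ⌊16384/211⌋ = 77.
Step 4: Compare |C| = 69 to 77: satisfied.
The claimed |C| lies below the Hamming bound.


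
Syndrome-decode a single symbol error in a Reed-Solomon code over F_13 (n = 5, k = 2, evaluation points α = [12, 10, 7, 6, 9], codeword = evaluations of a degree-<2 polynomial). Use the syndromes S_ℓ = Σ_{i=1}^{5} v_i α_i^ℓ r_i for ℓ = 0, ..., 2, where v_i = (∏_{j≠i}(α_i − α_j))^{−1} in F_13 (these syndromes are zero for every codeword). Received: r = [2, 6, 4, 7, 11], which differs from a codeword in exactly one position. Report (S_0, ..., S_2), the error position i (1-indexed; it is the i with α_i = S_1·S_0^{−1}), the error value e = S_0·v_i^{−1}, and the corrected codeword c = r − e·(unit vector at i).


S = (12, 3, 4), error at position 2, error magnitude e = 11, c = [2, 8, 4, 7, 11].

Step 1: column multipliers v_i = (∏_{j≠i}(α_i − α_j))^{−1} mod 13.
  i = 1 (α = 12): (12−10)(12−7)(12−6)(12−9) = 2·5·6·3 = 180 ≡ 11, so v_1 = 11^{−1} = 6 (mod 13).
  i = 2 (α = 10): (10−12)(10−7)(10−6)(10−9) = (−2)·3·4·1 = −24 ≡ 2, so v_2 = 2^{−1} = 7 (mod 13).
  i = 3 (α = 7): (7−12)(7−10)(7−6)(7−9) = (−5)·(−3)·1·(−2) = −30 ≡ 9, so v_3 = 9^{−1} = 3 (mod 13).
  i = 4 (α = 6): (6−12)(6−10)(6−7)(6−9) = (−6)·(−4)·(−1)·(−3) = 72 ≡ 7, so v_4 = 7^{−1} = 2 (mod 13).
  i = 5 (α = 9): (9−12)(9−10)(9−7)(9−6) = (−3)·(−1)·2·3 = 18 ≡ 5, so v_5 = 5^{−1} = 8 (mod 13).
  v = [6, 7, 3, 2, 8].
Step 2: syndromes of r = [2, 6, 4, 7, 11] (all sums mod 13).
  S_0 = Σ v_i r_i = 6·2 + 7·6 + 3·4 + 2·7 + 8·11 = 168 ≡ 12.
  S_1 = Σ v_i α_i r_i = 6·12·2 + 7·10·6 + 3·7·4 + 2·6·7 + 8·9·11 = 1524 ≡ 3.
  α_i^2 mod 13 = [1, 9, 10, 10, 3].
  S_2 = Σ v_i α_i^2 r_i = 6·1·2 + 7·9·6 + 3·10·4 + 2·10·7 + 8·3·11 = 914 ≡ 4.
  S = (12, 3, 4) ≠ 0, so r is not a codeword (an error is present).
Step 3: locate the error. For a single error e at position i, S_ℓ = v_i·e·α_i^ℓ, so α_err = S_1/S_0.
  S_0^{−1} = 12^{−1} = 12 (mod 13), so α_err = 3·12 = 36 ≡ 10 = α_2. Error position i = 2.
  Consistency check: S_2/S_1 = 4·9 = 36 ≡ 10 = α_err ✓ (single-error assumption holds).
Step 4: error magnitude e = S_0/v_2 = S_0·∏_{j≠2}(α_2 − α_j) = 12·2 = 24 ≡ 11 (mod 13).
Step 5: correct position 2: c_2 = r_2 − e = 6 − 11 ≡ 8 (mod 13). Hence c = [2, 8, 4, 7, 11].
  Check: interpolating c through the α_i gives m(x) = 12 + 10·x (degree < 2) with m(α_i) = c_i for every i, so c is indeed a codeword.


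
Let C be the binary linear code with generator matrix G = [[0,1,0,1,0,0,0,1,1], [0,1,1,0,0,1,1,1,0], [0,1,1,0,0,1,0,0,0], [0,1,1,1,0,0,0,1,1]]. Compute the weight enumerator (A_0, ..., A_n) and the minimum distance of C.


Weight distribution: A_0 = 1, A_1 = 1, A_2 = 2, A_3 = 2, A_4 = 5, A_5 = 5. Minimum distance d = 1.

Enumerate all 2^4 = 16 messages m ∈ F_2^4.
For each, compute codeword c = mG in F_2^9, then tally its weight.
  m = 0000 → c = 000000000, weight = 0.
  m = 1000 → c = 010100011, weight = 4.
  m = 0100 → c = 011001110, weight = 5.
  m = 1100 → c = 001101101, weight = 5.
  m = 0010 → c = 011001000, weight = 3.
  m = 1010 → c = 001101011, weight = 5.
  m = 0110 → c = 000000110, weight = 2.
  m = 1110 → c = 010100101, weight = 4.
  m = 0001 → c = 011100011, weight = 5.
  m = 1001 → c = 001000000, weight = 1.
  m = 0101 → c = 000101101, weight = 4.
  m = 1101 → c = 010001110, weight = 4.
  m = 0011 → c = 000101011, weight = 4.
  m = 1011 → c = 010001000, weight = 2.
  m = 0111 → c = 011100101, weight = 5.
  m = 1111 → c = 001000110, weight = 3.
Tally weights:
  weight 0: 1 codewords.
  weight 1: 1 codewords.
  weight 2: 2 codewords.
  weight 3: 2 codewords.
  weight 4: 5 codewords.
  weight 5: 5 codewords.
Minimum distance d = smallest w > 0 with A_w > 0 = 1.
Sanity: Σ A_w = 16 = 2^4 = 16 ✓.


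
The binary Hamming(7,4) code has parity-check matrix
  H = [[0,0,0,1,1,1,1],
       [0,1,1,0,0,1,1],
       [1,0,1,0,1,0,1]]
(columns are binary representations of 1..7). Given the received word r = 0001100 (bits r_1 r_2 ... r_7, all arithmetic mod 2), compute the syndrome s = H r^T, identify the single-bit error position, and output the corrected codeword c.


s = (0, 0, 1)^T, error position = 1, corrected codeword c = 1001100

Compute s = H r^T mod 2 one row at a time:
  s_1 = 1 + 1 + 0 + 0 = 2 ≡ 0 (mod 2).
  s_2 = 0 + 0 + 0 + 0 = 0 ≡ 0 (mod 2).
  s_3 = 0 + 0 + 1 + 0 = 1 ≡ 1 (mod 2).
s = (0, 0, 1)^T — this equals column 1 of H (binary 001), so error is at position 1.
Correct: flip bit 1 of r = 0001100 to get c = 1001100.


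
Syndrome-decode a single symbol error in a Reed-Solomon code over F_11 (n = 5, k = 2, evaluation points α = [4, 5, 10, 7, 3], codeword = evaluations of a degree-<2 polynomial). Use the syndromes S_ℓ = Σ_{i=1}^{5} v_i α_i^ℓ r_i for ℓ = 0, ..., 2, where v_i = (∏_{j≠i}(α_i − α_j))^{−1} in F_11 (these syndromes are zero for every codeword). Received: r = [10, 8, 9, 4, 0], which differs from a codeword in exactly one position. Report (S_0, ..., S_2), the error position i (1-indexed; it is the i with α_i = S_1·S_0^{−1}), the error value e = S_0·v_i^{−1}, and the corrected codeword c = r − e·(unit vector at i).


S = (10, 8, 2), error at position 5, error magnitude e = 10, c = [10, 8, 9, 4, 1].

Step 1: column multipliers v_i = (∏_{j≠i}(α_i − α_j))^{−1} mod 11.
  i = 1 (α = 4): (4−5)(4−10)(4−7)(4−3) = (−1)·(−6)·(−3)·1 = −18 ≡ 4, so v_1 = 4^{−1} = 3 (mod 11).
  i = 2 (α = 5): (5−4)(5−10)(5−7)(5−3) = 1·(−5)·(−2)·2 = 20 ≡ 9, so v_2 = 9^{−1} = 5 (mod 11).
  i = 3 (α = 10): (10−4)(10−5)(10−7)(10−3) = 6·5·3·7 = 630 ≡ 3, so v_3 = 3^{−1} = 4 (mod 11).
  i = 4 (α = 7): (7−4)(7−5)(7−10)(7−3) = 3·2·(−3)·4 = −72 ≡ 5, so v_4 = 5^{−1} = 9 (mod 11).
  i = 5 (α = 3): (3−4)(3−5)(3−10)(3−7) = (−1)·(−2)·(−7)·(−4) = 56 ≡ 1, so v_5 = 1^{−1} = 1 (mod 11).
  v = [3, 5, 4, 9, 1].
Step 2: syndromes of r = [10, 8, 9, 4, 0] (all sums mod 11).
  S_0 = Σ v_i r_i = 3·10 + 5·8 + 4·9 + 9·4 + 1·0 = 142 ≡ 10.
  S_1 = Σ v_i α_i r_i = 3·4·10 + 5·5·8 + 4·10·9 + 9·7·4 + 1·3·0 = 932 ≡ 8.
  α_i^2 mod 11 = [5, 3, 1, 5, 9].
  S_2 = Σ v_i α_i^2 r_i = 3·5·10 + 5·3·8 + 4·1·9 + 9·5·4 + 1·9·0 = 486 ≡ 2.
  S = (10, 8, 2) ≠ 0, so r is not a codeword (an error is present).
Step 3: locate the error. For a single error e at position i, S_ℓ = v_i·e·α_i^ℓ, so α_err = S_1/S_0.
  S_0^{−1} = 10^{−1} = 10 (mod 11), so α_err = 8·10 = 80 ≡ 3 = α_5. Error position i = 5.
  Consistency check: S_2/S_1 = 2·7 = 14 ≡ 3 = α_err ✓ (single-error assumption holds).
Step 4: error magnitude e = S_0/v_5 = S_0·∏_{j≠5}(α_5 − α_j) = 10·1 = 10 ≡ 10 (mod 11).
Step 5: correct position 5: c_5 = r_5 − e = 0 − 10 ≡ 1 (mod 11). Hence c = [10, 8, 9, 4, 1].
  Check: interpolating c through the α_i gives m(x) = 7 + 9·x (degree < 2) with m(α_i) = c_i for every i, so c is indeed a codeword.


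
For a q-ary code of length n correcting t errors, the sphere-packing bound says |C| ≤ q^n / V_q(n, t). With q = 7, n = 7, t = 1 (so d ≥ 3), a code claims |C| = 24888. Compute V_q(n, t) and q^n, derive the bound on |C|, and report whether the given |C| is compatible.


V_q(n, t) = 43, q^n = 823543, Hamming bound = 19152, |C| = 24888 > bound (violated).

Step 1: Compute V_q(n, t) = Σ_{j=0}^1 C(n, j) (q−1)^j.
  j = 0: C(7,0)·(6)^0 = 1·1 = 1.
  j = 1: C(7,1)·(6)^1 = 7·6 = 42.
  V_q(n, t) = 1 + 42 = 43.
Step 2: q^n = 7^7 = 823543.
Step 3: Hamming bound ⌊q^n / V_q(n,t)⌋ = ⌊823543/43⌋ = 19152.
Step 4: Compare |C| = 24888 to 19152: violated.
The claimed |C| lies above the Hamming bound, so no 7-ary code of length 7 with d ≥ 3 can have 24888 codewords.


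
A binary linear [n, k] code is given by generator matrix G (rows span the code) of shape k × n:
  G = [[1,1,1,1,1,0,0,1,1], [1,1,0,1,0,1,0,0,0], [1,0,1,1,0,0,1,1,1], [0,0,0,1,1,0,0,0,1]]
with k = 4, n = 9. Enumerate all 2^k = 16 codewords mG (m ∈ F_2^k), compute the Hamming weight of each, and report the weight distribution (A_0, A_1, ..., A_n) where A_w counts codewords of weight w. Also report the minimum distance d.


Weight distribution: A_0 = 1, A_3 = 2, A_4 = 5, A_5 = 4, A_6 = 2, A_7 = 2. Minimum distance d = 3.

Enumerate all 2^4 = 16 messages m ∈ F_2^4.
For each, compute codeword c = mG in F_2^9, then tally its weight.
  m = 0000 → c = 000000000, weight = 0.
  m = 1000 → c = 111110011, weight = 7.
  m = 0100 → c = 110101000, weight = 4.
  m = 1100 → c = 001011011, weight = 5.
  m = 0010 → c = 101100111, weight = 6.
  m = 1010 → c = 010010100, weight = 3.
  m = 0110 → c = 011001111, weight = 6.
  m = 1110 → c = 100111100, weight = 5.
  m = 0001 → c = 000110001, weight = 3.
  m = 1001 → c = 111000010, weight = 4.
  m = 0101 → c = 110011001, weight = 5.
  m = 1101 → c = 001101010, weight = 4.
  m = 0011 → c = 101010110, weight = 5.
  m = 1011 → c = 010100101, weight = 4.
  m = 0111 → c = 011111110, weight = 7.
  m = 1111 → c = 100001101, weight = 4.
Tally weights:
  weight 0: 1 codewords.
  weight 3: 2 codewords.
  weight 4: 5 codewords.
  weight 5: 4 codewords.
  weight 6: 2 codewords.
  weight 7: 2 codewords.
Minimum distance d = smallest w > 0 with A_w > 0 = 3.
Sanity: Σ A_w = 16 = 2^4 = 16 ✓.


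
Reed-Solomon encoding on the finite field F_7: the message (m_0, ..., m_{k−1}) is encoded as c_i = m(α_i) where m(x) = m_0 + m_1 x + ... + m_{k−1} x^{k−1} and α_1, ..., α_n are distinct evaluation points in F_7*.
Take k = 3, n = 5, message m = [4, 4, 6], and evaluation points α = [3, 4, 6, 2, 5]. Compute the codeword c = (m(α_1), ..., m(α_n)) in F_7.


c = [0, 4, 6, 1, 6]

Message polynomial: m(x) = 4 + 4·x + 6·x^2 (mod 7).
For each evaluation point α_i, compute m(α_i) mod 7:
  α_1 = 3: Horner steps 6 → 1 → 0, so m(3) = 0.
  α_2 = 4: Horner steps 6 → 0 → 4, so m(4) = 4.
  α_3 = 6: Horner steps 6 → 5 → 6, so m(6) = 6.
  α_4 = 2: Horner steps 6 → 2 → 1, so m(2) = 1.
  α_5 = 5: Horner steps 6 → 6 → 6, so m(5) = 6.
Codeword c = [0, 4, 6, 1, 6] ∈ F_7^5.


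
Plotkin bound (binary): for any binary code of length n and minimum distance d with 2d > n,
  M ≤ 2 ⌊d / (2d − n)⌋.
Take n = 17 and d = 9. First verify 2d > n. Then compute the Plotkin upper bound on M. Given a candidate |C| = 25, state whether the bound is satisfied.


Plotkin bound M ≤ 18; given |C| = 25 > bound (violated).

Check applicability: 2d = 18, n = 17.
2d − n = 1 > 0, so Plotkin applies.
Compute d/(2d−n) = 9/1 ≈ 9.0000.
⌊d/(2d−n)⌋ = 9.
Plotkin bound: M ≤ 2·9 = 18.
Given |C| = 25, check: VIOLATED.
This |C| is above the Plotkin bound, so no binary code with n = 17, d = 9 and 25 codewords exists.


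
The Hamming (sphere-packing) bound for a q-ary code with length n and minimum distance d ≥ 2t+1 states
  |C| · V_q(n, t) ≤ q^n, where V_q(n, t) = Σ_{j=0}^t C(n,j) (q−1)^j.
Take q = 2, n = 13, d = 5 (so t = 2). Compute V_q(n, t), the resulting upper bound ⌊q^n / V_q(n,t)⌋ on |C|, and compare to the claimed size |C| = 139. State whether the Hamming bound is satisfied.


V_q(n, t) = 92, q^n = 8192, Hamming bound = 89, |C| = 139 > bound (violated).

Step 1: Compute V_q(n, t) = Σ_{j=0}^2 C(n, j) (q−1)^j.
  j = 0: C(13,0)·(1)^0 = 1·1 = 1.
  j = 1: C(13,1)·(1)^1 = 13·1 = 13.
  j = 2: C(13,2)·(1)^2 = 78·1 = 78.
  V_q(n, t) = 1 + 13 + 78 = 92.
Step 2: q^n = 2^13 = 8192.
Step 3: Hamming bound ⌊q^n / V_q(n,t)⌋ = ⌊8192/92⌋ = 89.
Step 4: Compare |C| = 139 to 89: violated.
The claimed |C| lies above the Hamming bound, so no 2-ary code of length 13 with d ≥ 5 can have 139 codewords.


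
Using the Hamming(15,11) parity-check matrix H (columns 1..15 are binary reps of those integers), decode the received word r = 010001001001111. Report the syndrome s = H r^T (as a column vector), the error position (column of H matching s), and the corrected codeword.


s = (1, 1, 0, 1)^T, error position = 13, corrected codeword c = 010001001001011

Compute s = H r^T mod 2 one row at a time:
  s_1 = 0 + 1 + 0 + 0 + 1 + 1 + 1 + 1 = 5 ≡ 1 (mod 2).
  s_2 = 0 + 0 + 1 + 0 + 1 + 1 + 1 + 1 = 5 ≡ 1 (mod 2).
  s_3 = 1 + 0 + 1 + 0 + 0 + 0 + 1 + 1 = 4 ≡ 0 (mod 2).
  s_4 = 0 + 0 + 0 + 0 + 1 + 0 + 1 + 1 = 3 ≡ 1 (mod 2).
s = (1, 1, 0, 1)^T — this equals column 13 of H (binary 1101), so error is at position 13.
Correct: flip bit 13 of r = 010001001001111 to get c = 010001001001011.


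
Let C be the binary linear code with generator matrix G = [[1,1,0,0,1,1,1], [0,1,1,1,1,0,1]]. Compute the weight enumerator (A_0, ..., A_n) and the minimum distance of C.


Weight distribution: A_0 = 1, A_4 = 1, A_5 = 2. Minimum distance d = 4.

Enumerate all 2^2 = 4 messages m ∈ F_2^2.
For each, compute codeword c = mG in F_2^7, then tally its weight.
  m = 00 → c = 0000000, weight = 0.
  m = 10 → c = 1100111, weight = 5.
  m = 01 → c = 0111101, weight = 5.
  m = 11 → c = 1011010, weight = 4.
Tally weights:
  weight 0: 1 codewords.
  weight 4: 1 codewords.
  weight 5: 2 codewords.
Minimum distance d = smallest w > 0 with A_w > 0 = 4.
Sanity: Σ A_w = 4 = 2^2 = 4 ✓.


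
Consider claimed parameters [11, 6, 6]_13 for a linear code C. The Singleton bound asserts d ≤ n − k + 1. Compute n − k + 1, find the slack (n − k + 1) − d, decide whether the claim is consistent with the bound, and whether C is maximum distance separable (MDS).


Singleton RHS = n − k + 1 = 6, slack = 0, bound satisfied, MDS.

Singleton bound: d ≤ n − k + 1.
Here n = 11, k = 6, so n − k + 1 = 6.
Given d = 6, check d ≤ 6: YES.
Slack = (n − k + 1) − d = 0.
The code is MDS (slack = 0).
Description: the claimed parameters are [11, 6, 6]_13; such a code would be MDS (meets Singleton bound).


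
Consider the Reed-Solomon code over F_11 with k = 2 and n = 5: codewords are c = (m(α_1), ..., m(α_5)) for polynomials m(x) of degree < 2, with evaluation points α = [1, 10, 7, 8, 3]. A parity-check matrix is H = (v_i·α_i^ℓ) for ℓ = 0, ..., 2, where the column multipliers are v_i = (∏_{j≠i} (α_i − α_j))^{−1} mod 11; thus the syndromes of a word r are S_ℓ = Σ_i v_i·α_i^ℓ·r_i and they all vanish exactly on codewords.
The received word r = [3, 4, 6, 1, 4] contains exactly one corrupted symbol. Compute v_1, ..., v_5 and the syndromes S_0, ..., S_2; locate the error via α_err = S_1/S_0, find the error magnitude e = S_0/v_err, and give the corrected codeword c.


S = (6, 5, 6), error at position 2, error magnitude e = 2, c = [3, 2, 6, 1, 4].

Step 1: column multipliers v_i = (∏_{j≠i}(α_i − α_j))^{−1} mod 11.
  i = 1 (α = 1): (1−10)(1−7)(1−8)(1−3) = (−9)·(−6)·(−7)·(−2) = 756 ≡ 8, so v_1 = 8^{−1} = 7 (mod 11).
  i = 2 (α = 10): (10−1)(10−7)(10−8)(10−3) = 9·3·2·7 = 378 ≡ 4, so v_2 = 4^{−1} = 3 (mod 11).
  i = 3 (α = 7): (7−1)(7−10)(7−8)(7−3) = 6·(−3)·(−1)·4 = 72 ≡ 6, so v_3 = 6^{−1} = 2 (mod 11).
  i = 4 (α = 8): (8−1)(8−10)(8−7)(8−3) = 7·(−2)·1·5 = −70 ≡ 7, so v_4 = 7^{−1} = 8 (mod 11).
  i = 5 (α = 3): (3−1)(3−10)(3−7)(3−8) = 2·(−7)·(−4)·(−5) = −280 ≡ 6, so v_5 = 6^{−1} = 2 (mod 11).
  v = [7, 3, 2, 8, 2].
Step 2: syndromes of r = [3, 4, 6, 1, 4] (all sums mod 11).
  S_0 = Σ v_i r_i = 7·3 + 3·4 + 2·6 + 8·1 + 2·4 = 61 ≡ 6.
  S_1 = Σ v_i α_i r_i = 7·1·3 + 3·10·4 + 2·7·6 + 8·8·1 + 2·3·4 = 313 ≡ 5.
  α_i^2 mod 11 = [1, 1, 5, 9, 9].
  S_2 = Σ v_i α_i^2 r_i = 7·1·3 + 3·1·4 + 2·5·6 + 8·9·1 + 2·9·4 = 237 ≡ 6.
  S = (6, 5, 6) ≠ 0, so r is not a codeword (an error is present).
Step 3: locate the error. For a single error e at position i, S_ℓ = v_i·e·α_i^ℓ, so α_err = S_1/S_0.
  S_0^{−1} = 6^{−1} = 2 (mod 11), so α_err = 5·2 = 10 ≡ 10 = α_2. Error position i = 2.
  Consistency check: S_2/S_1 = 6·9 = 54 ≡ 10 = α_err ✓ (single-error assumption holds).
Step 4: error magnitude e = S_0/v_2 = S_0·∏_{j≠2}(α_2 − α_j) = 6·4 = 24 ≡ 2 (mod 11).
Step 5: correct position 2: c_2 = r_2 − e = 4 − 2 ≡ 2 (mod 11). Hence c = [3, 2, 6, 1, 4].
  Check: interpolating c through the α_i gives m(x) = 8 + 6·x (degree < 2) with m(α_i) = c_i for every i, so c is indeed a codeword.


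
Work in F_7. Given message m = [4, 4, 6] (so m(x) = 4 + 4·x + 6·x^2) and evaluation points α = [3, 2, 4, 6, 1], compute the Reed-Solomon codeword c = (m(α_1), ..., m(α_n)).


c = [0, 1, 4, 6, 0]

Message polynomial: m(x) = 4 + 4·x + 6·x^2 (mod 7).
For each evaluation point α_i, compute m(α_i) mod 7:
  α_1 = 3: Horner steps 6 → 1 → 0, so m(3) = 0.
  α_2 = 2: Horner steps 6 → 2 → 1, so m(2) = 1.
  α_3 = 4: Horner steps 6 → 0 → 4, so m(4) = 4.
  α_4 = 6: Horner steps 6 → 5 → 6, so m(6) = 6.
  α_5 = 1: Horner steps 6 → 3 → 0, so m(1) = 0.
Codeword c = [0, 1, 4, 6, 0] ∈ F_7^5.


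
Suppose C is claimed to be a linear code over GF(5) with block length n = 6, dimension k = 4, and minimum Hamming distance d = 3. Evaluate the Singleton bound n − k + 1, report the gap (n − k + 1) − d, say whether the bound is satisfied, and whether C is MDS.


Singleton RHS = n − k + 1 = 3, slack = 0, bound satisfied, MDS.

Singleton bound: d ≤ n − k + 1.
Here n = 6, k = 4, so n − k + 1 = 3.
Given d = 3, check d ≤ 3: YES.
Slack = (n − k + 1) − d = 0.
The code is MDS (slack = 0).
Description: the claimed parameters are [6, 4, 3]_5; such a code would be MDS (meets Singleton bound).


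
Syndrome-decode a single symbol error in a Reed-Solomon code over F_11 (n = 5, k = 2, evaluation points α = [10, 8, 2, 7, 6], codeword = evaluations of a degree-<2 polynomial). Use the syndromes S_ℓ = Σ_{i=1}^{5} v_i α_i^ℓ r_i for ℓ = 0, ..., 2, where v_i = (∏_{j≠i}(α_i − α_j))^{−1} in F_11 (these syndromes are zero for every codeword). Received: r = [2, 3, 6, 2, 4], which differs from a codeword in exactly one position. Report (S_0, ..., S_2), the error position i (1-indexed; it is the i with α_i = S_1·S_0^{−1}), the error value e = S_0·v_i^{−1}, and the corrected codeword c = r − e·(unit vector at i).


S = (1, 7, 5), error at position 4, error magnitude e = 4, c = [2, 3, 6, 9, 4].

Step 1: column multipliers v_i = (∏_{j≠i}(α_i − α_j))^{−1} mod 11.
  i = 1 (α = 10): (10−8)(10−2)(10−7)(10−6) = 2·8·3·4 = 192 ≡ 5, so v_1 = 5^{−1} = 9 (mod 11).
  i = 2 (α = 8): (8−10)(8−2)(8−7)(8−6) = (−2)·6·1·2 = −24 ≡ 9, so v_2 = 9^{−1} = 5 (mod 11).
  i = 3 (α = 2): (2−10)(2−8)(2−7)(2−6) = (−8)·(−6)·(−5)·(−4) = 960 ≡ 3, so v_3 = 3^{−1} = 4 (mod 11).
  i = 4 (α = 7): (7−10)(7−8)(7−2)(7−6) = (−3)·(−1)·5·1 = 15 ≡ 4, so v_4 = 4^{−1} = 3 (mod 11).
  i = 5 (α = 6): (6−10)(6−8)(6−2)(6−7) = (−4)·(−2)·4·(−1) = −32 ≡ 1, so v_5 = 1^{−1} = 1 (mod 11).
  v = [9, 5, 4, 3, 1].
Step 2: syndromes of r = [2, 3, 6, 2, 4] (all sums mod 11).
  S_0 = Σ v_i r_i = 9·2 + 5·3 + 4·6 + 3·2 + 1·4 = 67 ≡ 1.
  S_1 = Σ v_i α_i r_i = 9·10·2 + 5·8·3 + 4·2·6 + 3·7·2 + 1·6·4 = 414 ≡ 7.
  α_i^2 mod 11 = [1, 9, 4, 5, 3].
  S_2 = Σ v_i α_i^2 r_i = 9·1·2 + 5·9·3 + 4·4·6 + 3·5·2 + 1·3·4 = 291 ≡ 5.
  S = (1, 7, 5) ≠ 0, so r is not a codeword (an error is present).
Step 3: locate the error. For a single error e at position i, S_ℓ = v_i·e·α_i^ℓ, so α_err = S_1/S_0.
  S_0^{−1} = 1^{−1} = 1 (mod 11), so α_err = 7·1 = 7 ≡ 7 = α_4. Error position i = 4.
  Consistency check: S_2/S_1 = 5·8 = 40 ≡ 7 = α_err ✓ (single-error assumption holds).
Step 4: error magnitude e = S_0/v_4 = S_0·∏_{j≠4}(α_4 − α_j) = 1·4 = 4 ≡ 4 (mod 11).
Step 5: correct position 4: c_4 = r_4 − e = 2 − 4 ≡ 9 (mod 11). Hence c = [2, 3, 6, 9, 4].
  Check: interpolating c through the α_i gives m(x) = 7 + 5·x (degree < 2) with m(α_i) = c_i for every i, so c is indeed a codeword.


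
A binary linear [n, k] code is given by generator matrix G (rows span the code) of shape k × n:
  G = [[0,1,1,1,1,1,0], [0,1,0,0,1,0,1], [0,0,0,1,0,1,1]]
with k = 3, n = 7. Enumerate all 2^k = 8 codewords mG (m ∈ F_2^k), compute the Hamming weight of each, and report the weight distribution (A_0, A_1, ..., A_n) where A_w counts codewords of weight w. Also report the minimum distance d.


Weight distribution: A_0 = 1, A_1 = 1, A_3 = 2, A_4 = 3, A_5 = 1. Minimum distance d = 1.

Enumerate all 2^3 = 8 messages m ∈ F_2^3.
For each, compute codeword c = mG in F_2^7, then tally its weight.
  m = 000 → c = 0000000, weight = 0.
  m = 100 → c = 0111110, weight = 5.
  m = 010 → c = 0100101, weight = 3.
  m = 110 → c = 0011011, weight = 4.
  m = 001 → c = 0001011, weight = 3.
  m = 101 → c = 0110101, weight = 4.
  m = 011 → c = 0101110, weight = 4.
  m = 111 → c = 0010000, weight = 1.
Tally weights:
  weight 0: 1 codewords.
  weight 1: 1 codewords.
  weight 3: 2 codewords.
  weight 4: 3 codewords.
  weight 5: 1 codewords.
Minimum distance d = smallest w > 0 with A_w > 0 = 1.
Sanity: Σ A_w = 8 = 2^3 = 8 ✓.


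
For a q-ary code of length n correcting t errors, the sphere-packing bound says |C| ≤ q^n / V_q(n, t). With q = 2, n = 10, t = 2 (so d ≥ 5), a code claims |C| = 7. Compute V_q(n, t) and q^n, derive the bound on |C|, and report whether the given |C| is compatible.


V_q(n, t) = 56, q^n = 1024, Hamming bound = 18, |C| = 7 ≤ bound (satisfied).

Step 1: Compute V_q(n, t) = Σ_{j=0}^2 C(n, j) (q−1)^j.
  j = 0: C(10,0)·(1)^0 = 1·1 = 1.
  j = 1: C(10,1)·(1)^1 = 10·1 = 10.
  j = 2: C(10,2)·(1)^2 = 45·1 = 45.
  V_q(n, t) = 1 + 10 + 45 = 56.
Step 2: q^n = 2^10 = 1024.
Step 3: Hamming bound ⌊q^n / V_q(n,t)⌋ = ⌊1024/56⌋ = 18.
Step 4: Compare |C| = 7 to 18: satisfied.
The claimed |C| lies below the Hamming bound.


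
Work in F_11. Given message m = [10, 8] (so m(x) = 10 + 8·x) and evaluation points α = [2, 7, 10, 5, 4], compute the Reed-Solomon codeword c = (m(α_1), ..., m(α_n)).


c = [4, 0, 2, 6, 9]

Message polynomial: m(x) = 10 + 8·x (mod 11).
For each evaluation point α_i, compute m(α_i) mod 11:
  α_1 = 2: Horner steps 8 → 4, so m(2) = 4.
  α_2 = 7: Horner steps 8 → 0, so m(7) = 0.
  α_3 = 10: Horner steps 8 → 2, so m(10) = 2.
  α_4 = 5: Horner steps 8 → 6, so m(5) = 6.
  α_5 = 4: Horner steps 8 → 9, so m(4) = 9.
Codeword c = [4, 0, 2, 6, 9] ∈ F_11^5.


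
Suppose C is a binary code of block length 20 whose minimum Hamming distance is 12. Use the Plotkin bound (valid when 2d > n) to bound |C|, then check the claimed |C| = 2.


Plotkin bound M ≤ 6; given |C| = 2 ≤ bound (satisfied).

Check applicability: 2d = 24, n = 20.
2d − n = 4 > 0, so Plotkin applies.
Compute d/(2d−n) = 12/4 ≈ 3.0000.
⌊d/(2d−n)⌋ = 3.
Plotkin bound: M ≤ 2·3 = 6.
Given |C| = 2, check: satisfied.
This |C| is below the Plotkin bound.


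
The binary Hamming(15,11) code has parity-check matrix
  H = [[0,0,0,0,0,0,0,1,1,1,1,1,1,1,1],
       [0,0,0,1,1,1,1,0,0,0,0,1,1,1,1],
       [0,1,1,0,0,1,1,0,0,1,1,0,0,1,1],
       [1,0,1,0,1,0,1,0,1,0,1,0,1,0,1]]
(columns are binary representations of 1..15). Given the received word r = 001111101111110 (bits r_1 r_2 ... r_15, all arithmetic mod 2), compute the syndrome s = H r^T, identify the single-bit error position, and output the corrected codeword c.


s = (0, 1, 0, 0)^T, error position = 4, corrected codeword c = 001011101111110

Compute s = H r^T mod 2 one row at a time:
  s_1 = 0 + 1 + 1 + 1 + 1 + 1 + 1 + 0 = 6 ≡ 0 (mod 2).
  s_2 = 1 + 1 + 1 + 1 + 1 + 1 + 1 + 0 = 7 ≡ 1 (mod 2).
  s_3 = 0 + 1 + 1 + 1 + 1 + 1 + 1 + 0 = 6 ≡ 0 (mod 2).
  s_4 = 0 + 1 + 1 + 1 + 1 + 1 + 1 + 0 = 6 ≡ 0 (mod 2).
s = (0, 1, 0, 0)^T — this equals column 4 of H (binary 0100), so error is at position 4.
Correct: flip bit 4 of r = 001111101111110 to get c = 001011101111110.


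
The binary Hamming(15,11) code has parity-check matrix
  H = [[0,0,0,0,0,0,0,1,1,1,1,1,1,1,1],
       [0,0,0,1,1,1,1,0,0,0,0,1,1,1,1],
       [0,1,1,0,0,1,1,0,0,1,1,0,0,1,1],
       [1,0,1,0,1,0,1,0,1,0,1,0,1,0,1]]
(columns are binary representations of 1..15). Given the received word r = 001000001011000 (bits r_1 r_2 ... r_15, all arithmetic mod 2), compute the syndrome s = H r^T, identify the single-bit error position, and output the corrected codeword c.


s = (1, 1, 0, 1)^T, error position = 13, corrected codeword c = 001000001011100

Compute s = H r^T mod 2 one row at a time:
  s_1 = 0 + 1 + 0 + 1 + 1 + 0 + 0 + 0 = 3 ≡ 1 (mod 2).
  s_2 = 0 + 0 + 0 + 0 + 1 + 0 + 0 + 0 = 1 ≡ 1 (mod 2).
  s_3 = 0 + 1 + 0 + 0 + 0 + 1 + 0 + 0 = 2 ≡ 0 (mod 2).
  s_4 = 0 + 1 + 0 + 0 + 1 + 1 + 0 + 0 = 3 ≡ 1 (mod 2).
s = (1, 1, 0, 1)^T — this equals column 13 of H (binary 1101), so error is at position 13.
Correct: flip bit 13 of r = 001000001011000 to get c = 001000001011100.


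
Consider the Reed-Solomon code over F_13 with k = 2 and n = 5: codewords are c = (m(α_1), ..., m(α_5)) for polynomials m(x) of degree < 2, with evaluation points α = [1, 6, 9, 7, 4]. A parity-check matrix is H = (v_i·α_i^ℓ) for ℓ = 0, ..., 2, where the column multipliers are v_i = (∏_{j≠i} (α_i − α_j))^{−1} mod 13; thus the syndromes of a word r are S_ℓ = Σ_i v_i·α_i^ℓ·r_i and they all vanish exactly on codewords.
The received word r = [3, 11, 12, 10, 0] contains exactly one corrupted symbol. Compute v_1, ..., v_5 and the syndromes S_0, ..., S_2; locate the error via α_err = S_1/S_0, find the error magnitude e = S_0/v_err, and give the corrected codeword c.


S = (5, 6, 2), error at position 3, error magnitude e = 4, c = [3, 11, 8, 10, 0].

Step 1: column multipliers v_i = (∏_{j≠i}(α_i − α_j))^{−1} mod 13.
  i = 1 (α = 1): (1−6)(1−9)(1−7)(1−4) = (−5)·(−8)·(−6)·(−3) = 720 ≡ 5, so v_1 = 5^{−1} = 8 (mod 13).
  i = 2 (α = 6): (6−1)(6−9)(6−7)(6−4) = 5·(−3)·(−1)·2 = 30 ≡ 4, so v_2 = 4^{−1} = 10 (mod 13).
  i = 3 (α = 9): (9−1)(9−6)(9−7)(9−4) = 8·3·2·5 = 240 ≡ 6, so v_3 = 6^{−1} = 11 (mod 13).
  i = 4 (α = 7): (7−1)(7−6)(7−9)(7−4) = 6·1·(−2)·3 = −36 ≡ 3, so v_4 = 3^{−1} = 9 (mod 13).
  i = 5 (α = 4): (4−1)(4−6)(4−9)(4−7) = 3·(−2)·(−5)·(−3) = −90 ≡ 1, so v_5 = 1^{−1} = 1 (mod 13).
  v = [8, 10, 11, 9, 1].
Step 2: syndromes of r = [3, 11, 12, 10, 0] (all sums mod 13).
  S_0 = Σ v_i r_i = 8·3 + 10·11 + 11·12 + 9·10 + 1·0 = 356 ≡ 5.
  S_1 = Σ v_i α_i r_i = 8·1·3 + 10·6·11 + 11·9·12 + 9·7·10 + 1·4·0 = 2502 ≡ 6.
  α_i^2 mod 13 = [1, 10, 3, 10, 3].
  S_2 = Σ v_i α_i^2 r_i = 8·1·3 + 10·10·11 + 11·3·12 + 9·10·10 + 1·3·0 = 2420 ≡ 2.
  S = (5, 6, 2) ≠ 0, so r is not a codeword (an error is present).
Step 3: locate the error. For a single error e at position i, S_ℓ = v_i·e·α_i^ℓ, so α_err = S_1/S_0.
  S_0^{−1} = 5^{−1} = 8 (mod 13), so α_err = 6·8 = 48 ≡ 9 = α_3. Error position i = 3.
  Consistency check: S_2/S_1 = 2·11 = 22 ≡ 9 = α_err ✓ (single-error assumption holds).
Step 4: error magnitude e = S_0/v_3 = S_0·∏_{j≠3}(α_3 − α_j) = 5·6 = 30 ≡ 4 (mod 13).
Step 5: correct position 3: c_3 = r_3 − e = 12 − 4 ≡ 8 (mod 13). Hence c = [3, 11, 8, 10, 0].
  Check: interpolating c through the α_i gives m(x) = 4 + 12·x (degree < 2) with m(α_i) = c_i for every i, so c is indeed a codeword.


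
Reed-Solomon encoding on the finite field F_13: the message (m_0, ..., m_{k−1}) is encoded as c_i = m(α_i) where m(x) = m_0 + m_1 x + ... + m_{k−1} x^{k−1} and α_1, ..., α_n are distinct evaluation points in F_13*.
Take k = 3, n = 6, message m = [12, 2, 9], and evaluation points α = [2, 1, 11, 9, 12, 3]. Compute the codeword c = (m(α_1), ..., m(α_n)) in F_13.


c = [0, 10, 5, 5, 6, 8]

Message polynomial: m(x) = 12 + 2·x + 9·x^2 (mod 13).
For each evaluation point α_i, compute m(α_i) mod 13:
  α_1 = 2: Horner steps 9 → 7 → 0, so m(2) = 0.
  α_2 = 1: Horner steps 9 → 11 → 10, so m(1) = 10.
  α_3 = 11: Horner steps 9 → 10 → 5, so m(11) = 5.
  α_4 = 9: Horner steps 9 → 5 → 5, so m(9) = 5.
  α_5 = 12: Horner steps 9 → 6 → 6, so m(12) = 6.
  α_6 = 3: Horner steps 9 → 3 → 8, so m(3) = 8.
Codeword c = [0, 10, 5, 5, 6, 8] ∈ F_13^6.


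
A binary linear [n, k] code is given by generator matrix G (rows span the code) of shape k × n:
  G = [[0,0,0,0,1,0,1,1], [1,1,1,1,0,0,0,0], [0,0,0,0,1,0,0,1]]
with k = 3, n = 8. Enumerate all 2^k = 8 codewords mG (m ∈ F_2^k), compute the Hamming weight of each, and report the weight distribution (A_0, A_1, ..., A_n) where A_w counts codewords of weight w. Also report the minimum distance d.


Weight distribution: A_0 = 1, A_1 = 1, A_2 = 1, A_3 = 1, A_4 = 1, A_5 = 1, A_6 = 1, A_7 = 1. Minimum distance d = 1.

Enumerate all 2^3 = 8 messages m ∈ F_2^3.
For each, compute codeword c = mG in F_2^8, then tally its weight.
  m = 000 → c = 00000000, weight = 0.
  m = 100 → c = 00001011, weight = 3.
  m = 010 → c = 11110000, weight = 4.
  m = 110 → c = 11111011, weight = 7.
  m = 001 → c = 00001001, weight = 2.
  m = 101 → c = 00000010, weight = 1.
  m = 011 → c = 11111001, weight = 6.
  m = 111 → c = 11110010, weight = 5.
Tally weights:
  weight 0: 1 codewords.
  weight 1: 1 codewords.
  weight 2: 1 codewords.
  weight 3: 1 codewords.
  weight 4: 1 codewords.
  weight 5: 1 codewords.
  weight 6: 1 codewords.
  weight 7: 1 codewords.
Minimum distance d = smallest w > 0 with A_w > 0 = 1.
Sanity: Σ A_w = 8 = 2^3 = 8 ✓.
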